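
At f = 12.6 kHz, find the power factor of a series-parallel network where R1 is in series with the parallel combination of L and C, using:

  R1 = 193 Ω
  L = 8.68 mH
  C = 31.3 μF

Step 1 — Angular frequency: ω = 2π·f = 2π·1.26e+04 = 7.917e+04 rad/s.
Step 2 — Component impedances:
  R1: Z = R = 193 Ω
  L: Z = jωL = j·7.917e+04·0.00868 = 0 + j687.2 Ω
  C: Z = 1/(jωC) = -j/(ω·C) = 0 - j0.4036 Ω
Step 3 — Parallel branch: L || C = 1/(1/L + 1/C) = 0 - j0.4038 Ω.
Step 4 — Series with R1: Z_total = R1 + (L || C) = 193 - j0.4038 Ω = 193∠-0.1° Ω.
Step 5 — Power factor: PF = cos(φ) = Re(Z)/|Z| = 193/193 = 1.
Step 6 — Type: Im(Z) = -0.4038 ⇒ leading (phase φ = -0.1°).

PF = 1 (leading, φ = -0.1°)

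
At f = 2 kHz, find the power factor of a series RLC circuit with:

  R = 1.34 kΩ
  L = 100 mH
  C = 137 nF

Step 1 — Angular frequency: ω = 2π·f = 2π·2000 = 1.257e+04 rad/s.
Step 2 — Component impedances:
  R: Z = R = 1340 Ω
  L: Z = jωL = j·1.257e+04·0.1 = 0 + j1257 Ω
  C: Z = 1/(jωC) = -j/(ω·C) = 0 - j580.9 Ω
Step 3 — Series combination: Z_total = R + L + C = 1340 + j675.8 Ω = 1501∠26.8° Ω.
Step 4 — Power factor: PF = cos(φ) = Re(Z)/|Z| = 1340/1500.8 = 0.8929.
Step 5 — Type: Im(Z) = 675.8 ⇒ lagging (phase φ = 26.8°).

PF = 0.8929 (lagging, φ = 26.8°)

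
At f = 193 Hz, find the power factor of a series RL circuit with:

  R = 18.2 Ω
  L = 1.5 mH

Step 1 — Angular frequency: ω = 2π·f = 2π·193 = 1213 rad/s.
Step 2 — Component impedances:
  R: Z = R = 18.2 Ω
  L: Z = jωL = j·1213·0.0015 = 0 + j1.819 Ω
Step 3 — Series combination: Z_total = R + L = 18.2 + j1.819 Ω = 18.29∠5.7° Ω.
Step 4 — Power factor: PF = cos(φ) = Re(Z)/|Z| = 18.2/18.291 = 0.995.
Step 5 — Type: Im(Z) = 1.819 ⇒ lagging (phase φ = 5.7°).

PF = 0.995 (lagging, φ = 5.7°)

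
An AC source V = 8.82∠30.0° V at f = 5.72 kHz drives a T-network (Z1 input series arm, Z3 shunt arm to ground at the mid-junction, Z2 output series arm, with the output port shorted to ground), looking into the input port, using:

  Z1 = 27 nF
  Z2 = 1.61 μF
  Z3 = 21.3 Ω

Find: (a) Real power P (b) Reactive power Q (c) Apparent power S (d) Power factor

Step 1 — Angular frequency: ω = 2π·f = 2π·5720 = 3.594e+04 rad/s.
Step 2 — Component impedances:
  Z1: Z = 1/(jωC) = -j/(ω·C) = 0 - j1031 Ω
  Z2: Z = 1/(jωC) = -j/(ω·C) = 0 - j17.28 Ω
  Z3: Z = R = 21.3 Ω
Step 3 — With the output port shorted to ground, the output series arm Z2 runs from the junction to ground; the shunt arm Z3 also runs from the junction to ground. They appear in parallel: Z3 || Z2 = 8.456 - j10.42 Ω.
Step 4 — Series with input arm Z1: Z_in = Z1 + (Z3 || Z2) = 8.456 - j1041 Ω = 1041∠-89.5° Ω.
Step 5 — Source phasor: V = 8.82∠30.0° V = 7.638 + j4.41 V.
Step 6 — Current: I = V / Z = -0.004177 + j0.007372 A = 0.008473∠119.5° A.
Step 7 — Complex power: S = V·I* = 0.000607 - j0.07473 VA.
Step 8 — Real power: P = Re(S) = 0.000607 W.
Step 9 — Reactive power: Q = Im(S) = -0.07473 VAR.
Step 10 — Apparent power: |S| = 0.07473 VA.
Step 11 — Power factor: PF = P/|S| = 0.008123 (leading).

(a) P = 0.000607 W  (b) Q = -0.07473 VAR  (c) S = 0.07473 VA  (d) PF = 0.008123 (leading)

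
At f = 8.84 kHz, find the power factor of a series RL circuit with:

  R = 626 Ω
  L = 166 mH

Step 1 — Angular frequency: ω = 2π·f = 2π·8840 = 5.554e+04 rad/s.
Step 2 — Component impedances:
  R: Z = R = 626 Ω
  L: Z = jωL = j·5.554e+04·0.166 = 0 + j9220 Ω
Step 3 — Series combination: Z_total = R + L = 626 + j9220 Ω = 9241∠86.1° Ω.
Step 4 — Power factor: PF = cos(φ) = Re(Z)/|Z| = 626/9241 = 0.06774.
Step 5 — Type: Im(Z) = 9220 ⇒ lagging (phase φ = 86.1°).

PF = 0.06774 (lagging, φ = 86.1°)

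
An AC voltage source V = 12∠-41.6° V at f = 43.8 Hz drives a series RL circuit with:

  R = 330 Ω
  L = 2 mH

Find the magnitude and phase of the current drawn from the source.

Step 1 — Angular frequency: ω = 2π·f = 2π·43.8 = 275.2 rad/s.
Step 2 — Component impedances:
  R: Z = R = 330 Ω
  L: Z = jωL = j·275.2·0.002 = 0 + j0.5504 Ω
Step 3 — Series combination: Z_total = R + L = 330 + j0.5504 Ω = 330∠0.1° Ω.
Step 4 — Source phasor: V = 12∠-41.6° V = 8.974 - j7.967 V.
Step 5 — Ohm's law: I = V / Z_total = (8.974 - j7.967) / (330 + j0.5504) = 0.02715 - j0.02419 A.
Step 6 — Convert to polar: |I| = 0.03636 A, ∠I = -41.7°.

I = 0.03636∠-41.7° A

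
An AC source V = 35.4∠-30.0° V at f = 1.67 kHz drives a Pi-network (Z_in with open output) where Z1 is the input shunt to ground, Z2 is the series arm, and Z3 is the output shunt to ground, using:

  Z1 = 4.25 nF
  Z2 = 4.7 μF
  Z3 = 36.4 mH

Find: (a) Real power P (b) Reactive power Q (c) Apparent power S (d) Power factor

Step 1 — Angular frequency: ω = 2π·f = 2π·1670 = 1.049e+04 rad/s.
Step 2 — Component impedances:
  Z1: Z = 1/(jωC) = -j/(ω·C) = 0 - j2.242e+04 Ω
  Z2: Z = 1/(jωC) = -j/(ω·C) = 0 - j20.28 Ω
  Z3: Z = jωL = j·1.049e+04·0.0364 = 0 + j381.9 Ω
Step 3 — With open output, the series arm Z2 and the output shunt Z3 appear in series to ground: Z2 + Z3 = 0 + j361.7 Ω.
Step 4 — Parallel with input shunt Z1: Z_in = Z1 || (Z2 + Z3) = 0 + j367.6 Ω = 367.6∠90.0° Ω.
Step 5 — Source phasor: V = 35.4∠-30.0° V = 30.66 - j17.7 V.
Step 6 — Current: I = V / Z = -0.04815 - j0.0834 A = 0.0963∠-120.0° A.
Step 7 — Complex power: S = V·I* = 0 + j3.409 VA.
Step 8 — Real power: P = Re(S) = 0 W.
Step 9 — Reactive power: Q = Im(S) = 3.409 VAR.
Step 10 — Apparent power: |S| = 3.409 VA.
Step 11 — Power factor: PF = P/|S| = 0 (lagging).

(a) P = 0 W  (b) Q = 3.409 VAR  (c) S = 3.409 VA  (d) PF = 0 (lagging)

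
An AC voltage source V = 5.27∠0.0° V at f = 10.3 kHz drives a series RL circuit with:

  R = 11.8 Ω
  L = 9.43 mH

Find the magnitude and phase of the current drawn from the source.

Step 1 — Angular frequency: ω = 2π·f = 2π·1.03e+04 = 6.472e+04 rad/s.
Step 2 — Component impedances:
  R: Z = R = 11.8 Ω
  L: Z = jωL = j·6.472e+04·0.00943 = 0 + j610.3 Ω
Step 3 — Series combination: Z_total = R + L = 11.8 + j610.3 Ω = 610.4∠88.9° Ω.
Step 4 — Source phasor: V = 5.27∠0.0° V = 5.27 V.
Step 5 — Ohm's law: I = V / Z_total = (5.27) / (11.8 + j610.3) = 0.0001669 - j0.008632 A.
Step 6 — Convert to polar: |I| = 0.008634 A, ∠I = -88.9°.

I = 0.008634∠-88.9° A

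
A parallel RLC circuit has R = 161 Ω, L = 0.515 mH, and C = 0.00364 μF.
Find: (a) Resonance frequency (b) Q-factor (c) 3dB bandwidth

Step 1 — Resonance: ω₀ = 1/√(LC) = 1/√(0.000515·3.64e-09) = 7.304e+05 rad/s.
Step 2 — f₀ = ω₀/(2π) = 1.162e+05 Hz.
Step 3 — Parallel Q: Q = R/(ω₀L) = 161/(7.304e+05·0.000515) = 0.428.
Step 4 — Bandwidth: Δω = ω₀/Q = 1.706e+06 rad/s; BW = Δω/(2π) = 2.716e+05 Hz.

(a) f₀ = 1.162e+05 Hz  (b) Q = 0.428  (c) BW = 2.716e+05 Hz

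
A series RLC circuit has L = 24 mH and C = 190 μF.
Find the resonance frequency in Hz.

Step 1 — Resonance condition Im(Z)=0 gives ω₀ = 1/√(LC).
Step 2 — ω₀ = 1/√(0.024·0.00019) = 468.3 rad/s.
Step 3 — f₀ = ω₀/(2π) = 74.53 Hz.

f₀ = 74.53 Hz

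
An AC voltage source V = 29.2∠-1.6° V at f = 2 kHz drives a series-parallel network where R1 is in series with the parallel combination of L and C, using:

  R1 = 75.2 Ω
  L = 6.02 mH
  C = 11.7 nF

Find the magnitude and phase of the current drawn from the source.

Step 1 — Angular frequency: ω = 2π·f = 2π·2000 = 1.257e+04 rad/s.
Step 2 — Component impedances:
  R1: Z = R = 75.2 Ω
  L: Z = jωL = j·1.257e+04·0.00602 = 0 + j75.65 Ω
  C: Z = 1/(jωC) = -j/(ω·C) = 0 - j6801 Ω
Step 3 — Parallel branch: L || C = 1/(1/L + 1/C) = 0 + j76.5 Ω.
Step 4 — Series with R1: Z_total = R1 + (L || C) = 75.2 + j76.5 Ω = 107.3∠45.5° Ω.
Step 5 — Source phasor: V = 29.2∠-1.6° V = 29.19 - j0.8153 V.
Step 6 — Ohm's law: I = V / Z_total = (29.19 - j0.8153) / (75.2 + j76.5) = 0.1853 - j0.1994 A.
Step 7 — Convert to polar: |I| = 0.2722 A, ∠I = -47.1°.

I = 0.2722∠-47.1° A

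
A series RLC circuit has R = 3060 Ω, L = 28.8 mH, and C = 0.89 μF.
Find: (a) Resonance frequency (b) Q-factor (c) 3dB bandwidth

Step 1 — Resonance: ω₀ = 1/√(LC) = 1/√(0.0288·8.9e-07) = 6246 rad/s.
Step 2 — f₀ = ω₀/(2π) = 994.1 Hz.
Step 3 — Series Q: Q = ω₀L/R = 6246·0.0288/3060 = 0.05879.
Step 4 — Bandwidth: Δω = ω₀/Q = 1.062e+05 rad/s; BW = Δω/(2π) = 1.691e+04 Hz.

(a) f₀ = 994.1 Hz  (b) Q = 0.05879  (c) BW = 1.691e+04 Hz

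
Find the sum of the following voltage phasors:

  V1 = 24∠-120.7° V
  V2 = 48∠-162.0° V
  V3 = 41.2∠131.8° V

Step 1 — Convert each phasor to rectangular form:
  V1 = 24·(cos(-120.7°) + j·sin(-120.7°)) = -12.25 - j20.64 V
  V2 = 48·(cos(-162.0°) + j·sin(-162.0°)) = -45.65 - j14.83 V
  V3 = 41.2·(cos(131.8°) + j·sin(131.8°)) = -27.46 + j30.71 V
Step 2 — Sum components: V_total = -85.36 - j4.756 V.
Step 3 — Convert to polar: |V_total| = 85.5 V, ∠V_total = -176.8°.

V_total = 85.5∠-176.8° V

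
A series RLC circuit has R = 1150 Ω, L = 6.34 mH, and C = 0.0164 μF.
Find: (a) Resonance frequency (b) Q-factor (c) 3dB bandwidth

Step 1 — Resonance: ω₀ = 1/√(LC) = 1/√(0.00634·1.64e-08) = 9.807e+04 rad/s.
Step 2 — f₀ = ω₀/(2π) = 1.561e+04 Hz.
Step 3 — Series Q: Q = ω₀L/R = 9.807e+04·0.00634/1150 = 0.5407.
Step 4 — Bandwidth: Δω = ω₀/Q = 1.814e+05 rad/s; BW = Δω/(2π) = 2.887e+04 Hz.

(a) f₀ = 1.561e+04 Hz  (b) Q = 0.5407  (c) BW = 2.887e+04 Hz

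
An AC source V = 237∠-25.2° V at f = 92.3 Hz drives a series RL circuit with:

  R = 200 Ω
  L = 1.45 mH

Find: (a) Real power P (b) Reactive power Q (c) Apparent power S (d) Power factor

Step 1 — Angular frequency: ω = 2π·f = 2π·92.3 = 579.9 rad/s.
Step 2 — Component impedances:
  R: Z = R = 200 Ω
  L: Z = jωL = j·579.9·0.00145 = 0 + j0.8409 Ω
Step 3 — Series combination: Z_total = R + L = 200 + j0.8409 Ω = 200∠0.2° Ω.
Step 4 — Source phasor: V = 237∠-25.2° V = 214.4 - j100.9 V.
Step 5 — Current: I = V / Z = 1.07 - j0.509 A = 1.185∠-25.4° A.
Step 6 — Complex power: S = V·I* = 280.8 + j1.181 VA.
Step 7 — Real power: P = Re(S) = 280.8 W.
Step 8 — Reactive power: Q = Im(S) = 1.181 VAR.
Step 9 — Apparent power: |S| = 280.8 VA.
Step 10 — Power factor: PF = P/|S| = 1 (lagging).

(a) P = 280.8 W  (b) Q = 1.181 VAR  (c) S = 280.8 VA  (d) PF = 1 (lagging)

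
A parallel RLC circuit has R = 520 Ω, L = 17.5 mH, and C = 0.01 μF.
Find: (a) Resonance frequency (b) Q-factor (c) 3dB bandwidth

Step 1 — Resonance: ω₀ = 1/√(LC) = 1/√(0.0175·1e-08) = 7.559e+04 rad/s.
Step 2 — f₀ = ω₀/(2π) = 1.203e+04 Hz.
Step 3 — Parallel Q: Q = R/(ω₀L) = 520/(7.559e+04·0.0175) = 0.3931.
Step 4 — Bandwidth: Δω = ω₀/Q = 1.923e+05 rad/s; BW = Δω/(2π) = 3.061e+04 Hz.

(a) f₀ = 1.203e+04 Hz  (b) Q = 0.3931  (c) BW = 3.061e+04 Hz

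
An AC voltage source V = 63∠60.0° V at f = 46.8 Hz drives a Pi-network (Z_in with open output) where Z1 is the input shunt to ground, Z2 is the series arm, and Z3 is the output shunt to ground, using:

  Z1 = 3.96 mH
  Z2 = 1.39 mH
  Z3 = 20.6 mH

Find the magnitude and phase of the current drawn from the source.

Step 1 — Angular frequency: ω = 2π·f = 2π·46.8 = 294.1 rad/s.
Step 2 — Component impedances:
  Z1: Z = jωL = j·294.1·0.00396 = 0 + j1.164 Ω
  Z2: Z = jωL = j·294.1·0.00139 = 0 + j0.4087 Ω
  Z3: Z = jωL = j·294.1·0.0206 = 0 + j6.057 Ω
Step 3 — With open output, the series arm Z2 and the output shunt Z3 appear in series to ground: Z2 + Z3 = 0 + j6.466 Ω.
Step 4 — Parallel with input shunt Z1: Z_in = Z1 || (Z2 + Z3) = 0 + j0.9868 Ω = 0.9868∠90.0° Ω.
Step 5 — Source phasor: V = 63∠60.0° V = 31.5 + j54.56 V.
Step 6 — Ohm's law: I = V / Z_total = (31.5 + j54.56) / (0 + j0.9868) = 55.29 - j31.92 A.
Step 7 — Convert to polar: |I| = 63.85 A, ∠I = -30.0°.

I = 63.85∠-30.0° A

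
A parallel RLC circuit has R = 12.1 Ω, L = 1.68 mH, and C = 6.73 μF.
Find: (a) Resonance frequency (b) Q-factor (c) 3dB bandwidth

Step 1 — Resonance: ω₀ = 1/√(LC) = 1/√(0.00168·6.73e-06) = 9405 rad/s.
Step 2 — f₀ = ω₀/(2π) = 1497 Hz.
Step 3 — Parallel Q: Q = R/(ω₀L) = 12.1/(9405·0.00168) = 0.7658.
Step 4 — Bandwidth: Δω = ω₀/Q = 1.228e+04 rad/s; BW = Δω/(2π) = 1954 Hz.

(a) f₀ = 1497 Hz  (b) Q = 0.7658  (c) BW = 1954 Hz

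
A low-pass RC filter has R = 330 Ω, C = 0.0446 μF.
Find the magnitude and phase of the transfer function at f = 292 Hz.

Step 1 — Angular frequency: ω = 2π·292 = 1835 rad/s.
Step 2 — Transfer function: H(jω) = 1/(1 + jωRC).
Step 3 — Denominator: 1 + jωRC = 1 + j·1835·330·4.46e-08 = 1 + j0.027.
Step 4 — H = 0.9993 - j0.02698.
Step 5 — Magnitude: |H| = 0.9996 (-0.0 dB); phase: φ = -1.5°.

|H| = 0.9996 (-0.0 dB), φ = -1.5°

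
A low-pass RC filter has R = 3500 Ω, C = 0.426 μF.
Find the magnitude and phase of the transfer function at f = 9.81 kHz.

Step 1 — Angular frequency: ω = 2π·9810 = 6.164e+04 rad/s.
Step 2 — Transfer function: H(jω) = 1/(1 + jωRC).
Step 3 — Denominator: 1 + jωRC = 1 + j·6.164e+04·3500·4.26e-07 = 1 + j91.9.
Step 4 — H = 0.0001184 - j0.01088.
Step 5 — Magnitude: |H| = 0.01088 (-39.3 dB); phase: φ = -89.4°.

|H| = 0.01088 (-39.3 dB), φ = -89.4°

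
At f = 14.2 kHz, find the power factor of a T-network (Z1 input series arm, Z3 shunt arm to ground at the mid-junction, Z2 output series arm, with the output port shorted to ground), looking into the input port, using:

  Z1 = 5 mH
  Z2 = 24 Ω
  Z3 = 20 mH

Step 1 — Angular frequency: ω = 2π·f = 2π·1.42e+04 = 8.922e+04 rad/s.
Step 2 — Component impedances:
  Z1: Z = jωL = j·8.922e+04·0.005 = 0 + j446.1 Ω
  Z2: Z = R = 24 Ω
  Z3: Z = jωL = j·8.922e+04·0.02 = 0 + j1784 Ω
Step 3 — With the output port shorted to ground, the output series arm Z2 runs from the junction to ground; the shunt arm Z3 also runs from the junction to ground. They appear in parallel: Z3 || Z2 = 24 + j0.3227 Ω.
Step 4 — Series with input arm Z1: Z_in = Z1 + (Z3 || Z2) = 24 + j446.4 Ω = 447.1∠86.9° Ω.
Step 5 — Power factor: PF = cos(φ) = Re(Z)/|Z| = 23.996/447.07 = 0.05367.
Step 6 — Type: Im(Z) = 446.4 ⇒ lagging (phase φ = 86.9°).

PF = 0.05367 (lagging, φ = 86.9°)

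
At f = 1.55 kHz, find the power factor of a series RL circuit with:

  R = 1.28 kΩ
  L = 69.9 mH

Step 1 — Angular frequency: ω = 2π·f = 2π·1550 = 9739 rad/s.
Step 2 — Component impedances:
  R: Z = R = 1280 Ω
  L: Z = jωL = j·9739·0.0699 = 0 + j680.8 Ω
Step 3 — Series combination: Z_total = R + L = 1280 + j680.8 Ω = 1450∠28.0° Ω.
Step 4 — Power factor: PF = cos(φ) = Re(Z)/|Z| = 1280/1449.8 = 0.8829.
Step 5 — Type: Im(Z) = 680.8 ⇒ lagging (phase φ = 28.0°).

PF = 0.8829 (lagging, φ = 28.0°)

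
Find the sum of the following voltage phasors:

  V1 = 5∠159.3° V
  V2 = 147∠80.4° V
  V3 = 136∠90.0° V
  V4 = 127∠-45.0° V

Step 1 — Convert each phasor to rectangular form:
  V1 = 5·(cos(159.3°) + j·sin(159.3°)) = -4.677 + j1.767 V
  V2 = 147·(cos(80.4°) + j·sin(80.4°)) = 24.52 + j144.9 V
  V3 = 136·(cos(90.0°) + j·sin(90.0°)) = 0 + j136 V
  V4 = 127·(cos(-45.0°) + j·sin(-45.0°)) = 89.8 - j89.8 V
Step 2 — Sum components: V_total = 109.6 + j192.9 V.
Step 3 — Convert to polar: |V_total| = 221.9 V, ∠V_total = 60.4°.

V_total = 221.9∠60.4° V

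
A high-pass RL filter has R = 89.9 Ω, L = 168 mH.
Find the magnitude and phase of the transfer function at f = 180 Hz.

Step 1 — Angular frequency: ω = 2π·180 = 1131 rad/s.
Step 2 — Transfer function: H(jω) = jωL/(R + jωL).
Step 3 — Numerator jωL = j·190; denominator R + jωL = 89.9 + j190.
Step 4 — H = 0.8171 + j0.3866.
Step 5 — Magnitude: |H| = 0.9039 (-0.9 dB); phase: φ = 25.3°.

|H| = 0.9039 (-0.9 dB), φ = 25.3°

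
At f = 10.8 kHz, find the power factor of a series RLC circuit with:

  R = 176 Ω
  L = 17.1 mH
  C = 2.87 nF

Step 1 — Angular frequency: ω = 2π·f = 2π·1.08e+04 = 6.786e+04 rad/s.
Step 2 — Component impedances:
  R: Z = R = 176 Ω
  L: Z = jωL = j·6.786e+04·0.0171 = 0 + j1160 Ω
  C: Z = 1/(jωC) = -j/(ω·C) = 0 - j5135 Ω
Step 3 — Series combination: Z_total = R + L + C = 176 - j3974 Ω = 3978∠-87.5° Ω.
Step 4 — Power factor: PF = cos(φ) = Re(Z)/|Z| = 176/3978 = 0.04424.
Step 5 — Type: Im(Z) = -3974 ⇒ leading (phase φ = -87.5°).

PF = 0.04424 (leading, φ = -87.5°)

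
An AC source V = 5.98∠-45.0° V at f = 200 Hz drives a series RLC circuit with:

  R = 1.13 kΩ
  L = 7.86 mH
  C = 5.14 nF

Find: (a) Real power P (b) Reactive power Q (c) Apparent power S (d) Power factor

Step 1 — Angular frequency: ω = 2π·f = 2π·200 = 1257 rad/s.
Step 2 — Component impedances:
  R: Z = R = 1130 Ω
  L: Z = jωL = j·1257·0.00786 = 0 + j9.877 Ω
  C: Z = 1/(jωC) = -j/(ω·C) = 0 - j1.548e+05 Ω
Step 3 — Series combination: Z_total = R + L + C = 1130 - j1.548e+05 Ω = 1.548e+05∠-89.6° Ω.
Step 4 — Source phasor: V = 5.98∠-45.0° V = 4.228 - j4.228 V.
Step 5 — Current: I = V / Z = 2.751e-05 + j2.711e-05 A = 3.863e-05∠44.6° A.
Step 6 — Complex power: S = V·I* = 1.686e-06 - j0.000231 VA.
Step 7 — Real power: P = Re(S) = 1.686e-06 W.
Step 8 — Reactive power: Q = Im(S) = -0.000231 VAR.
Step 9 — Apparent power: |S| = 0.000231 VA.
Step 10 — Power factor: PF = P/|S| = 0.007299 (leading).

(a) P = 1.686e-06 W  (b) Q = -0.000231 VAR  (c) S = 0.000231 VA  (d) PF = 0.007299 (leading)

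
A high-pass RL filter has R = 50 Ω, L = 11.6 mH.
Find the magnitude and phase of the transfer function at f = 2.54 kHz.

Step 1 — Angular frequency: ω = 2π·2540 = 1.596e+04 rad/s.
Step 2 — Transfer function: H(jω) = jωL/(R + jωL).
Step 3 — Numerator jωL = j·185.1; denominator R + jωL = 50 + j185.1.
Step 4 — H = 0.932 + j0.2517.
Step 5 — Magnitude: |H| = 0.9654 (-0.3 dB); phase: φ = 15.1°.

|H| = 0.9654 (-0.3 dB), φ = 15.1°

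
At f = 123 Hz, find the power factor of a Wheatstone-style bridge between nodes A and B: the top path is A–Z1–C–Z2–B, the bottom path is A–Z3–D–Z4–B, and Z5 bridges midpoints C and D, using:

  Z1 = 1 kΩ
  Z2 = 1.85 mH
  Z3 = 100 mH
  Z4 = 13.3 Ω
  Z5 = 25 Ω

Step 1 — Angular frequency: ω = 2π·f = 2π·123 = 772.8 rad/s.
Step 2 — Component impedances:
  Z1: Z = R = 1000 Ω
  Z2: Z = jωL = j·772.8·0.00185 = 0 + j1.43 Ω
  Z3: Z = jωL = j·772.8·0.1 = 0 + j77.28 Ω
  Z4: Z = R = 13.3 Ω
  Z5: Z = R = 25 Ω
Step 3 — Bridge requires nodal analysis (the Z5 bridge couples midpoints C and D, so the two paths cannot be reduced to a simple series/parallel combination). Setting node B to ground and injecting 1 A at node A, the 3-node admittance system at A, C, D solves to V_A = Z_AB = 14.35 + j75.7 Ω = 77.04∠79.3° Ω.
Step 4 — Power factor: PF = cos(φ) = Re(Z)/|Z| = 14.349/77.043 = 0.1862.
Step 5 — Type: Im(Z) = 75.7 ⇒ lagging (phase φ = 79.3°).

PF = 0.1862 (lagging, φ = 79.3°)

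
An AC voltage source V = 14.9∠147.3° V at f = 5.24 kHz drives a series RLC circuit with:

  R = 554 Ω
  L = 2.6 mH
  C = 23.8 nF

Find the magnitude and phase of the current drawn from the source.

Step 1 — Angular frequency: ω = 2π·f = 2π·5240 = 3.292e+04 rad/s.
Step 2 — Component impedances:
  R: Z = R = 554 Ω
  L: Z = jωL = j·3.292e+04·0.0026 = 0 + j85.6 Ω
  C: Z = 1/(jωC) = -j/(ω·C) = 0 - j1276 Ω
Step 3 — Series combination: Z_total = R + L + C = 554 - j1191 Ω = 1313∠-65.0° Ω.
Step 4 — Source phasor: V = 14.9∠147.3° V = -12.54 + j8.05 V.
Step 5 — Ohm's law: I = V / Z_total = (-12.54 + j8.05) / (554 - j1191) = -0.009586 - j0.006071 A.
Step 6 — Convert to polar: |I| = 0.01135 A, ∠I = -147.7°.

I = 0.01135∠-147.7° A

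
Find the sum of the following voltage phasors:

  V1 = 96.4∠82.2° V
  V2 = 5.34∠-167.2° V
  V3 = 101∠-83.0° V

Step 1 — Convert each phasor to rectangular form:
  V1 = 96.4·(cos(82.2°) + j·sin(82.2°)) = 13.08 + j95.51 V
  V2 = 5.34·(cos(-167.2°) + j·sin(-167.2°)) = -5.207 - j1.183 V
  V3 = 101·(cos(-83.0°) + j·sin(-83.0°)) = 12.31 - j100.2 V
Step 2 — Sum components: V_total = 20.18 - j5.922 V.
Step 3 — Convert to polar: |V_total| = 21.04 V, ∠V_total = -16.4°.

V_total = 21.04∠-16.4° V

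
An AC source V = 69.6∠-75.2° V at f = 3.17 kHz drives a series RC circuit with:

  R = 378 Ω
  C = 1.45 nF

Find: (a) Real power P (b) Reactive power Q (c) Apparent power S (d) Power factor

Step 1 — Angular frequency: ω = 2π·f = 2π·3170 = 1.992e+04 rad/s.
Step 2 — Component impedances:
  R: Z = R = 378 Ω
  C: Z = 1/(jωC) = -j/(ω·C) = 0 - j3.463e+04 Ω
Step 3 — Series combination: Z_total = R + C = 378 - j3.463e+04 Ω = 3.463e+04∠-89.4° Ω.
Step 4 — Source phasor: V = 69.6∠-75.2° V = 17.78 - j67.29 V.
Step 5 — Current: I = V / Z = 0.001949 + j0.0004922 A = 0.00201∠14.2° A.
Step 6 — Complex power: S = V·I* = 0.001527 - j0.1399 VA.
Step 7 — Real power: P = Re(S) = 0.001527 W.
Step 8 — Reactive power: Q = Im(S) = -0.1399 VAR.
Step 9 — Apparent power: |S| = 0.1399 VA.
Step 10 — Power factor: PF = P/|S| = 0.01092 (leading).

(a) P = 0.001527 W  (b) Q = -0.1399 VAR  (c) S = 0.1399 VA  (d) PF = 0.01092 (leading)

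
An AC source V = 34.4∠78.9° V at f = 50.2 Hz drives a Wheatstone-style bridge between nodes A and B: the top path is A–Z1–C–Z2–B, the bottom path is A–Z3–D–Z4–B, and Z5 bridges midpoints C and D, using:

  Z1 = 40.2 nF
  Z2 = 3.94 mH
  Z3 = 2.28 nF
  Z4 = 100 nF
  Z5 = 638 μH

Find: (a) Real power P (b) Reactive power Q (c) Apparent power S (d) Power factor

Step 1 — Angular frequency: ω = 2π·f = 2π·50.2 = 315.4 rad/s.
Step 2 — Component impedances:
  Z1: Z = 1/(jωC) = -j/(ω·C) = 0 - j7.887e+04 Ω
  Z2: Z = jωL = j·315.4·0.00394 = 0 + j1.243 Ω
  Z3: Z = 1/(jωC) = -j/(ω·C) = 0 - j1.391e+06 Ω
  Z4: Z = 1/(jωC) = -j/(ω·C) = 0 - j3.17e+04 Ω
  Z5: Z = jωL = j·315.4·0.000638 = 0 + j0.2012 Ω
Step 3 — Bridge requires nodal analysis (the Z5 bridge couples midpoints C and D, so the two paths cannot be reduced to a simple series/parallel combination). Setting node B to ground and injecting 1 A at node A, the 3-node admittance system at A, C, D solves to V_A = Z_AB = 0 - j7.463e+04 Ω = 7.463e+04∠-90.0° Ω.
Step 4 — Source phasor: V = 34.4∠78.9° V = 6.623 + j33.76 V.
Step 5 — Current: I = V / Z = -0.0004523 + j8.874e-05 A = 0.0004609∠168.9° A.
Step 6 — Complex power: S = V·I* = 0 - j0.01586 VA.
Step 7 — Real power: P = Re(S) = 0 W.
Step 8 — Reactive power: Q = Im(S) = -0.01586 VAR.
Step 9 — Apparent power: |S| = 0.01586 VA.
Step 10 — Power factor: PF = P/|S| = 0 (leading).

(a) P = 0 W  (b) Q = -0.01586 VAR  (c) S = 0.01586 VA  (d) PF = 0 (leading)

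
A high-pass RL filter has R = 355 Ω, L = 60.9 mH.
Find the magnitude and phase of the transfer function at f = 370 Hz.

Step 1 — Angular frequency: ω = 2π·370 = 2325 rad/s.
Step 2 — Transfer function: H(jω) = jωL/(R + jωL).
Step 3 — Numerator jωL = j·141.6; denominator R + jωL = 355 + j141.6.
Step 4 — H = 0.1372 + j0.3441.
Step 5 — Magnitude: |H| = 0.3704 (-8.6 dB); phase: φ = 68.3°.

|H| = 0.3704 (-8.6 dB), φ = 68.3°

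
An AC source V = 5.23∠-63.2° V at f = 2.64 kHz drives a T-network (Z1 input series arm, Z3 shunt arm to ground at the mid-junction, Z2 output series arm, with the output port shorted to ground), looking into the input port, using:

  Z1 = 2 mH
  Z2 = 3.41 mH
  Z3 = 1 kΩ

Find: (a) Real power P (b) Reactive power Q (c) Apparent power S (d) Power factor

Step 1 — Angular frequency: ω = 2π·f = 2π·2640 = 1.659e+04 rad/s.
Step 2 — Component impedances:
  Z1: Z = jωL = j·1.659e+04·0.002 = 0 + j33.18 Ω
  Z2: Z = jωL = j·1.659e+04·0.00341 = 0 + j56.56 Ω
  Z3: Z = R = 1000 Ω
Step 3 — With the output port shorted to ground, the output series arm Z2 runs from the junction to ground; the shunt arm Z3 also runs from the junction to ground. They appear in parallel: Z3 || Z2 = 3.189 + j56.38 Ω.
Step 4 — Series with input arm Z1: Z_in = Z1 + (Z3 || Z2) = 3.189 + j89.56 Ω = 89.62∠88.0° Ω.
Step 5 — Source phasor: V = 5.23∠-63.2° V = 2.358 - j4.668 V.
Step 6 — Current: I = V / Z = -0.05112 - j0.02815 A = 0.05836∠-151.2° A.
Step 7 — Complex power: S = V·I* = 0.01086 + j0.305 VA.
Step 8 — Real power: P = Re(S) = 0.01086 W.
Step 9 — Reactive power: Q = Im(S) = 0.305 VAR.
Step 10 — Apparent power: |S| = 0.3052 VA.
Step 11 — Power factor: PF = P/|S| = 0.03559 (lagging).

(a) P = 0.01086 W  (b) Q = 0.305 VAR  (c) S = 0.3052 VA  (d) PF = 0.03559 (lagging)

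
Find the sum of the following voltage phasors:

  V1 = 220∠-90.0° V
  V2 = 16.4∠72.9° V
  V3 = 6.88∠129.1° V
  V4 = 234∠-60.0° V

Step 1 — Convert each phasor to rectangular form:
  V1 = 220·(cos(-90.0°) + j·sin(-90.0°)) = 0 - j220 V
  V2 = 16.4·(cos(72.9°) + j·sin(72.9°)) = 4.822 + j15.68 V
  V3 = 6.88·(cos(129.1°) + j·sin(129.1°)) = -4.339 + j5.339 V
  V4 = 234·(cos(-60.0°) + j·sin(-60.0°)) = 117 - j202.6 V
Step 2 — Sum components: V_total = 117.5 - j401.6 V.
Step 3 — Convert to polar: |V_total| = 418.5 V, ∠V_total = -73.7°.

V_total = 418.5∠-73.7° V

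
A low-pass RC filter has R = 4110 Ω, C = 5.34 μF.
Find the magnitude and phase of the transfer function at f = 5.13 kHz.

Step 1 — Angular frequency: ω = 2π·5130 = 3.223e+04 rad/s.
Step 2 — Transfer function: H(jω) = 1/(1 + jωRC).
Step 3 — Denominator: 1 + jωRC = 1 + j·3.223e+04·4110·5.34e-06 = 1 + j707.4.
Step 4 — H = 1.998e-06 - j0.001414.
Step 5 — Magnitude: |H| = 0.001414 (-57.0 dB); phase: φ = -89.9°.

|H| = 0.001414 (-57.0 dB), φ = -89.9°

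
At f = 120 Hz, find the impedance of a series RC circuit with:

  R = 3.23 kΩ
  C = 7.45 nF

Step 1 — Angular frequency: ω = 2π·f = 2π·120 = 754 rad/s.
Step 2 — Component impedances:
  R: Z = R = 3230 Ω
  C: Z = 1/(jωC) = -j/(ω·C) = 0 - j1.78e+05 Ω
Step 3 — Series combination: Z_total = R + C = 3230 - j1.78e+05 Ω = 1.781e+05∠-89.0° Ω.

Z = 3230 - j1.78e+05 Ω = 1.781e+05∠-89.0° Ω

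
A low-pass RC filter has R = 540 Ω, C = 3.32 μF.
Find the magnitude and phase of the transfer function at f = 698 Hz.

Step 1 — Angular frequency: ω = 2π·698 = 4386 rad/s.
Step 2 — Transfer function: H(jω) = 1/(1 + jωRC).
Step 3 — Denominator: 1 + jωRC = 1 + j·4386·540·3.32e-06 = 1 + j7.863.
Step 4 — H = 0.01592 - j0.1252.
Step 5 — Magnitude: |H| = 0.1262 (-18.0 dB); phase: φ = -82.8°.

|H| = 0.1262 (-18.0 dB), φ = -82.8°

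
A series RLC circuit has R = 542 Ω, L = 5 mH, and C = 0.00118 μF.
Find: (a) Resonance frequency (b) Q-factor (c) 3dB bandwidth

Step 1 — Resonance: ω₀ = 1/√(LC) = 1/√(0.005·1.18e-09) = 4.117e+05 rad/s.
Step 2 — f₀ = ω₀/(2π) = 6.552e+04 Hz.
Step 3 — Series Q: Q = ω₀L/R = 4.117e+05·0.005/542 = 3.798.
Step 4 — Bandwidth: Δω = ω₀/Q = 1.084e+05 rad/s; BW = Δω/(2π) = 1.725e+04 Hz.

(a) f₀ = 6.552e+04 Hz  (b) Q = 3.798  (c) BW = 1.725e+04 Hz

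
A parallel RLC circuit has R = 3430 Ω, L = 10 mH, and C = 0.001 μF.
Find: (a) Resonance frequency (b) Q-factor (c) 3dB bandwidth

Step 1 — Resonance: ω₀ = 1/√(LC) = 1/√(0.01·1e-09) = 3.162e+05 rad/s.
Step 2 — f₀ = ω₀/(2π) = 5.033e+04 Hz.
Step 3 — Parallel Q: Q = R/(ω₀L) = 3430/(3.162e+05·0.01) = 1.085.
Step 4 — Bandwidth: Δω = ω₀/Q = 2.915e+05 rad/s; BW = Δω/(2π) = 4.64e+04 Hz.

(a) f₀ = 5.033e+04 Hz  (b) Q = 1.085  (c) BW = 4.64e+04 Hz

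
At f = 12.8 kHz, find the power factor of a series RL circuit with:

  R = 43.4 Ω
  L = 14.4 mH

Step 1 — Angular frequency: ω = 2π·f = 2π·1.28e+04 = 8.042e+04 rad/s.
Step 2 — Component impedances:
  R: Z = R = 43.4 Ω
  L: Z = jωL = j·8.042e+04·0.0144 = 0 + j1158 Ω
Step 3 — Series combination: Z_total = R + L = 43.4 + j1158 Ω = 1159∠87.9° Ω.
Step 4 — Power factor: PF = cos(φ) = Re(Z)/|Z| = 43.4/1159 = 0.03745.
Step 5 — Type: Im(Z) = 1158 ⇒ lagging (phase φ = 87.9°).

PF = 0.03745 (lagging, φ = 87.9°)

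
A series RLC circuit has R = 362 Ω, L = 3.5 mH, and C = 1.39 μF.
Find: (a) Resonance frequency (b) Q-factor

Step 1 — Resonance condition Im(Z)=0 gives ω₀ = 1/√(LC).
Step 2 — ω₀ = 1/√(0.0035·1.39e-06) = 1.434e+04 rad/s.
Step 3 — f₀ = ω₀/(2π) = 2282 Hz.
Step 4 — Series Q: Q = ω₀L/R = 1.434e+04·0.0035/362 = 0.1386.

(a) f₀ = 2282 Hz  (b) Q = 0.1386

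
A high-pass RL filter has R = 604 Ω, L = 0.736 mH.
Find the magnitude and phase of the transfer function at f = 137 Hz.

Step 1 — Angular frequency: ω = 2π·137 = 860.8 rad/s.
Step 2 — Transfer function: H(jω) = jωL/(R + jωL).
Step 3 — Numerator jωL = j·0.6335; denominator R + jωL = 604 + j0.6335.
Step 4 — H = 1.1e-06 + j0.001049.
Step 5 — Magnitude: |H| = 0.001049 (-59.6 dB); phase: φ = 89.9°.

|H| = 0.001049 (-59.6 dB), φ = 89.9°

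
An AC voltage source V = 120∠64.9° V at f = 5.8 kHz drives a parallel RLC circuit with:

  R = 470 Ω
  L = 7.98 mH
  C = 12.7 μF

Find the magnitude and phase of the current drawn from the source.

Step 1 — Angular frequency: ω = 2π·f = 2π·5800 = 3.644e+04 rad/s.
Step 2 — Component impedances:
  R: Z = R = 470 Ω
  L: Z = jωL = j·3.644e+04·0.00798 = 0 + j290.8 Ω
  C: Z = 1/(jωC) = -j/(ω·C) = 0 - j2.161 Ω
Step 3 — Parallel combination: 1/Z_total = 1/R + 1/L + 1/C; Z_total = 0.01008 - j2.177 Ω = 2.177∠-89.7° Ω.
Step 4 — Source phasor: V = 120∠64.9° V = 50.9 + j108.7 V.
Step 5 — Ohm's law: I = V / Z_total = (50.9 + j108.7) / (0.01008 - j2.177) = -49.81 + j23.62 A.
Step 6 — Convert to polar: |I| = 55.13 A, ∠I = 154.6°.

I = 55.13∠154.6° A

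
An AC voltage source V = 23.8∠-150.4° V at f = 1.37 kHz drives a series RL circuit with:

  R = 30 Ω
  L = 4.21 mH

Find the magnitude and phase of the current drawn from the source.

Step 1 — Angular frequency: ω = 2π·f = 2π·1370 = 8608 rad/s.
Step 2 — Component impedances:
  R: Z = R = 30 Ω
  L: Z = jωL = j·8608·0.00421 = 0 + j36.24 Ω
Step 3 — Series combination: Z_total = R + L = 30 + j36.24 Ω = 47.05∠50.4° Ω.
Step 4 — Source phasor: V = 23.8∠-150.4° V = -20.69 - j11.76 V.
Step 5 — Ohm's law: I = V / Z_total = (-20.69 - j11.76) / (30 + j36.24) = -0.473 + j0.1795 A.
Step 6 — Convert to polar: |I| = 0.5059 A, ∠I = 159.2°.

I = 0.5059∠159.2° A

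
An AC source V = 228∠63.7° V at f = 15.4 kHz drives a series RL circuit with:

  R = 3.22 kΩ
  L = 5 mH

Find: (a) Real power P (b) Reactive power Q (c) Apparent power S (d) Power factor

Step 1 — Angular frequency: ω = 2π·f = 2π·1.54e+04 = 9.676e+04 rad/s.
Step 2 — Component impedances:
  R: Z = R = 3220 Ω
  L: Z = jωL = j·9.676e+04·0.005 = 0 + j483.8 Ω
Step 3 — Series combination: Z_total = R + L = 3220 + j483.8 Ω = 3256∠8.5° Ω.
Step 4 — Source phasor: V = 228∠63.7° V = 101 + j204.4 V.
Step 5 — Current: I = V / Z = 0.04001 + j0.05747 A = 0.07002∠55.2° A.
Step 6 — Complex power: S = V·I* = 15.79 + j2.372 VA.
Step 7 — Real power: P = Re(S) = 15.79 W.
Step 8 — Reactive power: Q = Im(S) = 2.372 VAR.
Step 9 — Apparent power: |S| = 15.96 VA.
Step 10 — Power factor: PF = P/|S| = 0.9889 (lagging).

(a) P = 15.79 W  (b) Q = 2.372 VAR  (c) S = 15.96 VA  (d) PF = 0.9889 (lagging)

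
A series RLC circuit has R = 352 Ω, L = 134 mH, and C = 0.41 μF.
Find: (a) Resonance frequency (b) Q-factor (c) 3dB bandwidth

Step 1 — Resonance: ω₀ = 1/√(LC) = 1/√(0.134·4.1e-07) = 4266 rad/s.
Step 2 — f₀ = ω₀/(2π) = 679 Hz.
Step 3 — Series Q: Q = ω₀L/R = 4266·0.134/352 = 1.624.
Step 4 — Bandwidth: Δω = ω₀/Q = 2627 rad/s; BW = Δω/(2π) = 418.1 Hz.

(a) f₀ = 679 Hz  (b) Q = 1.624  (c) BW = 418.1 Hz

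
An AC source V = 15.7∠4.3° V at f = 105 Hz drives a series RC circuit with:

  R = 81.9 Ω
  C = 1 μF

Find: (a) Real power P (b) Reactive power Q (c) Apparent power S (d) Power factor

Step 1 — Angular frequency: ω = 2π·f = 2π·105 = 659.7 rad/s.
Step 2 — Component impedances:
  R: Z = R = 81.9 Ω
  C: Z = 1/(jωC) = -j/(ω·C) = 0 - j1516 Ω
Step 3 — Series combination: Z_total = R + C = 81.9 - j1516 Ω = 1518∠-86.9° Ω.
Step 4 — Source phasor: V = 15.7∠4.3° V = 15.66 + j1.177 V.
Step 5 — Current: I = V / Z = -0.0002179 + j0.01034 A = 0.01034∠91.2° A.
Step 6 — Complex power: S = V·I* = 0.008761 - j0.1621 VA.
Step 7 — Real power: P = Re(S) = 0.008761 W.
Step 8 — Reactive power: Q = Im(S) = -0.1621 VAR.
Step 9 — Apparent power: |S| = 0.1624 VA.
Step 10 — Power factor: PF = P/|S| = 0.05395 (leading).

(a) P = 0.008761 W  (b) Q = -0.1621 VAR  (c) S = 0.1624 VA  (d) PF = 0.05395 (leading)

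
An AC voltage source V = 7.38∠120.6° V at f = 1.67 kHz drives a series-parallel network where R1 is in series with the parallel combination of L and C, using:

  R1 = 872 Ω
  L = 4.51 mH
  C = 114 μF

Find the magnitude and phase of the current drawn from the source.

Step 1 — Angular frequency: ω = 2π·f = 2π·1670 = 1.049e+04 rad/s.
Step 2 — Component impedances:
  R1: Z = R = 872 Ω
  L: Z = jωL = j·1.049e+04·0.00451 = 0 + j47.32 Ω
  C: Z = 1/(jωC) = -j/(ω·C) = 0 - j0.836 Ω
Step 3 — Parallel branch: L || C = 1/(1/L + 1/C) = 0 - j0.851 Ω.
Step 4 — Series with R1: Z_total = R1 + (L || C) = 872 - j0.851 Ω = 872∠-0.1° Ω.
Step 5 — Source phasor: V = 7.38∠120.6° V = -3.757 + j6.352 V.
Step 6 — Ohm's law: I = V / Z_total = (-3.757 + j6.352) / (872 - j0.851) = -0.004315 + j0.007281 A.
Step 7 — Convert to polar: |I| = 0.008463 A, ∠I = 120.7°.

I = 0.008463∠120.7° A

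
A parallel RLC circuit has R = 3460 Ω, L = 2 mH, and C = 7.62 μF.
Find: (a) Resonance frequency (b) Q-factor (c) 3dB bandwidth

Step 1 — Resonance: ω₀ = 1/√(LC) = 1/√(0.002·7.62e-06) = 8100 rad/s.
Step 2 — f₀ = ω₀/(2π) = 1289 Hz.
Step 3 — Parallel Q: Q = R/(ω₀L) = 3460/(8100·0.002) = 213.6.
Step 4 — Bandwidth: Δω = ω₀/Q = 37.93 rad/s; BW = Δω/(2π) = 6.037 Hz.

(a) f₀ = 1289 Hz  (b) Q = 213.6  (c) BW = 6.037 Hz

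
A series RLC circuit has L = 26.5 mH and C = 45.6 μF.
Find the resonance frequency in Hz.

Step 1 — Resonance condition Im(Z)=0 gives ω₀ = 1/√(LC).
Step 2 — ω₀ = 1/√(0.0265·4.56e-05) = 909.7 rad/s.
Step 3 — f₀ = ω₀/(2π) = 144.8 Hz.

f₀ = 144.8 Hz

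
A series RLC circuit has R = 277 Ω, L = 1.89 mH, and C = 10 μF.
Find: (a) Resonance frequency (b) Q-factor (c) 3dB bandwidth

Step 1 — Resonance condition Im(Z)=0 gives ω₀ = 1/√(LC).
Step 2 — ω₀ = 1/√(0.00189·1e-05) = 7274 rad/s.
Step 3 — f₀ = ω₀/(2π) = 1158 Hz.
Step 4 — Series Q: Q = ω₀L/R = 7274·0.00189/277 = 0.04963.
Step 5 — 3dB bandwidth: Δω = ω₀/Q = 1.466e+05 rad/s; BW = Δω/(2π) = 2.333e+04 Hz.

(a) f₀ = 1158 Hz  (b) Q = 0.04963  (c) BW = 2.333e+04 Hz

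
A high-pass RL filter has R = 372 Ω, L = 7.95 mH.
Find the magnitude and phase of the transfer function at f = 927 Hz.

Step 1 — Angular frequency: ω = 2π·927 = 5825 rad/s.
Step 2 — Transfer function: H(jω) = jωL/(R + jωL).
Step 3 — Numerator jωL = j·46.3; denominator R + jωL = 372 + j46.3.
Step 4 — H = 0.01526 + j0.1226.
Step 5 — Magnitude: |H| = 0.1235 (-18.2 dB); phase: φ = 82.9°.

|H| = 0.1235 (-18.2 dB), φ = 82.9°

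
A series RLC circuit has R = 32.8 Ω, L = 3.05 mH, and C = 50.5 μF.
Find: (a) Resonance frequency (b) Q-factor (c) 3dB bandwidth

Step 1 — Resonance condition Im(Z)=0 gives ω₀ = 1/√(LC).
Step 2 — ω₀ = 1/√(0.00305·5.05e-05) = 2548 rad/s.
Step 3 — f₀ = ω₀/(2π) = 405.5 Hz.
Step 4 — Series Q: Q = ω₀L/R = 2548·0.00305/32.8 = 0.2369.
Step 5 — 3dB bandwidth: Δω = ω₀/Q = 1.075e+04 rad/s; BW = Δω/(2π) = 1712 Hz.

(a) f₀ = 405.5 Hz  (b) Q = 0.2369  (c) BW = 1712 Hz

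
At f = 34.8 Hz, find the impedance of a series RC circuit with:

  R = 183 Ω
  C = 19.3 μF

Step 1 — Angular frequency: ω = 2π·f = 2π·34.8 = 218.7 rad/s.
Step 2 — Component impedances:
  R: Z = R = 183 Ω
  C: Z = 1/(jωC) = -j/(ω·C) = 0 - j237 Ω
Step 3 — Series combination: Z_total = R + C = 183 - j237 Ω = 299.4∠-52.3° Ω.

Z = 183 - j237 Ω = 299.4∠-52.3° Ω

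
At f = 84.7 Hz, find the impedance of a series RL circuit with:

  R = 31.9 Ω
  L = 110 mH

Step 1 — Angular frequency: ω = 2π·f = 2π·84.7 = 532.2 rad/s.
Step 2 — Component impedances:
  R: Z = R = 31.9 Ω
  L: Z = jωL = j·532.2·0.11 = 0 + j58.54 Ω
Step 3 — Series combination: Z_total = R + L = 31.9 + j58.54 Ω = 66.67∠61.4° Ω.

Z = 31.9 + j58.54 Ω = 66.67∠61.4° Ω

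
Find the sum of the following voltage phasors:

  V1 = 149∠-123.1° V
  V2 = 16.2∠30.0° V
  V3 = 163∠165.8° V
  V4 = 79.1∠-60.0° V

Step 1 — Convert each phasor to rectangular form:
  V1 = 149·(cos(-123.1°) + j·sin(-123.1°)) = -81.37 - j124.8 V
  V2 = 16.2·(cos(30.0°) + j·sin(30.0°)) = 14.03 + j8.1 V
  V3 = 163·(cos(165.8°) + j·sin(165.8°)) = -158 + j39.99 V
  V4 = 79.1·(cos(-60.0°) + j·sin(-60.0°)) = 39.55 - j68.5 V
Step 2 — Sum components: V_total = -185.8 - j145.2 V.
Step 3 — Convert to polar: |V_total| = 235.8 V, ∠V_total = -142.0°.

V_total = 235.8∠-142.0° V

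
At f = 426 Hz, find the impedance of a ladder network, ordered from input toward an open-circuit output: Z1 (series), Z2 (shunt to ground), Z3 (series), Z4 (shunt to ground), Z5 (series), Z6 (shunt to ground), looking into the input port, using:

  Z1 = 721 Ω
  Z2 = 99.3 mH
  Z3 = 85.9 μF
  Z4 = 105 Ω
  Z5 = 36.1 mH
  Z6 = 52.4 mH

Step 1 — Angular frequency: ω = 2π·f = 2π·426 = 2677 rad/s.
Step 2 — Component impedances:
  Z1: Z = R = 721 Ω
  Z2: Z = jωL = j·2677·0.0993 = 0 + j265.8 Ω
  Z3: Z = 1/(jωC) = -j/(ω·C) = 0 - j4.349 Ω
  Z4: Z = R = 105 Ω
  Z5: Z = jωL = j·2677·0.0361 = 0 + j96.63 Ω
  Z6: Z = jωL = j·2677·0.0524 = 0 + j140.3 Ω
Step 3 — Ladder network (open output): work backward from the far end, alternating series and parallel combinations. Z_in = 784.3 + j49.08 Ω = 785.9∠3.6° Ω.

Z = 784.3 + j49.08 Ω = 785.9∠3.6° Ω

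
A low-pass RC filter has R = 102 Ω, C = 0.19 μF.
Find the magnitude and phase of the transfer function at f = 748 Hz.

Step 1 — Angular frequency: ω = 2π·748 = 4700 rad/s.
Step 2 — Transfer function: H(jω) = 1/(1 + jωRC).
Step 3 — Denominator: 1 + jωRC = 1 + j·4700·102·1.9e-07 = 1 + j0.09108.
Step 4 — H = 0.9918 - j0.09033.
Step 5 — Magnitude: |H| = 0.9959 (-0.0 dB); phase: φ = -5.2°.

|H| = 0.9959 (-0.0 dB), φ = -5.2°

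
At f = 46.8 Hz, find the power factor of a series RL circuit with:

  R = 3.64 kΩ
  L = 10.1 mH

Step 1 — Angular frequency: ω = 2π·f = 2π·46.8 = 294.1 rad/s.
Step 2 — Component impedances:
  R: Z = R = 3640 Ω
  L: Z = jωL = j·294.1·0.0101 = 0 + j2.97 Ω
Step 3 — Series combination: Z_total = R + L = 3640 + j2.97 Ω = 3640∠0.0° Ω.
Step 4 — Power factor: PF = cos(φ) = Re(Z)/|Z| = 3640/3640 = 1.
Step 5 — Type: Im(Z) = 2.97 ⇒ lagging (phase φ = 0.0°).

PF = 1 (lagging, φ = 0.0°)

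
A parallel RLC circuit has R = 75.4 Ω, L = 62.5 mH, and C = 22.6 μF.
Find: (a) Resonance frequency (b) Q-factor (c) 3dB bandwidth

Step 1 — Resonance: ω₀ = 1/√(LC) = 1/√(0.0625·2.26e-05) = 841.4 rad/s.
Step 2 — f₀ = ω₀/(2π) = 133.9 Hz.
Step 3 — Parallel Q: Q = R/(ω₀L) = 75.4/(841.4·0.0625) = 1.434.
Step 4 — Bandwidth: Δω = ω₀/Q = 586.8 rad/s; BW = Δω/(2π) = 93.4 Hz.

(a) f₀ = 133.9 Hz  (b) Q = 1.434  (c) BW = 93.4 Hz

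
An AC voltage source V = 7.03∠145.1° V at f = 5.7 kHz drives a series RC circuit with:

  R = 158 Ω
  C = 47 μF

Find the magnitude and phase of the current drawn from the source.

Step 1 — Angular frequency: ω = 2π·f = 2π·5700 = 3.581e+04 rad/s.
Step 2 — Component impedances:
  R: Z = R = 158 Ω
  C: Z = 1/(jωC) = -j/(ω·C) = 0 - j0.5941 Ω
Step 3 — Series combination: Z_total = R + C = 158 - j0.5941 Ω = 158∠-0.2° Ω.
Step 4 — Source phasor: V = 7.03∠145.1° V = -5.766 + j4.022 V.
Step 5 — Ohm's law: I = V / Z_total = (-5.766 + j4.022) / (158 - j0.5941) = -0.03659 + j0.02532 A.
Step 6 — Convert to polar: |I| = 0.04449 A, ∠I = 145.3°.

I = 0.04449∠145.3° A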